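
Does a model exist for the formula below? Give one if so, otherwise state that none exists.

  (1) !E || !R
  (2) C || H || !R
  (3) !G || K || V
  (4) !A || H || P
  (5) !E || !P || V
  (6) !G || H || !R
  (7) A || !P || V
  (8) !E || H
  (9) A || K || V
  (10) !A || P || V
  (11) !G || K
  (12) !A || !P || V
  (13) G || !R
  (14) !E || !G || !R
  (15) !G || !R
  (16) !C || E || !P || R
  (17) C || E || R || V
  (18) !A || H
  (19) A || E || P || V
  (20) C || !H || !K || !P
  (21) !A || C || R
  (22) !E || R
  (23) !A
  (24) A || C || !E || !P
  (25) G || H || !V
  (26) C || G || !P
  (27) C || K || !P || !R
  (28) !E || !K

Unit clause (!A) forces A = False.
Set H = True.
Set G = False.
  then (G || !R) forces R = False.
  then (!E || R) forces E = False.
Set P = False.
  then (A || E || P || V) forces V = True.
Set C = True.
Set K = False.
All clauses satisfied.

H: True; G: False; P: False; V: True; R: False; C: True; K: False; A: False; E: False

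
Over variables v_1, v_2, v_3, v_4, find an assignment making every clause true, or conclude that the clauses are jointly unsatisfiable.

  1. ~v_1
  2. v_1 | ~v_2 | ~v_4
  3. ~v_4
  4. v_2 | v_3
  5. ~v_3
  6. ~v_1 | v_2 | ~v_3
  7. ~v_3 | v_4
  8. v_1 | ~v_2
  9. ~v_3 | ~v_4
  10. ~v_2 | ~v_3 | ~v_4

Case v_1 = True:
  Clause (~v_1) is falsified — contradiction.
Case v_1 = False:
  (~v_4) forces v_4 = False.
  (~v_3) forces v_3 = False.
  (v_2 | v_3) forces v_2 = True.
  Clause (v_1 | ~v_2) is falsified — contradiction.
Both cases fail, so the formula is unsatisfiable.

UNSATISFIABLE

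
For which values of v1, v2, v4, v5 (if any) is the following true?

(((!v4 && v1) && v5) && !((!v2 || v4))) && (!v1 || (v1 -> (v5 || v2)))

v1=T; v2=T; v4=F; v5=T

  ((!v4 && v1) && v5) && !((!v2 || v4)) = True
    (!v4 && v1) && v5 = True
      !v4 && v1 = True
        !v4 = True
    !((!v2 || v4)) = True
      !v2 || v4 = False
        !v2 = False
  !v1 || (v1 -> (v5 || v2)) = True
    !v1 = False
    v1 -> (v5 || v2) = True
      v5 || v2 = True
Both conjuncts True, so the formula holds.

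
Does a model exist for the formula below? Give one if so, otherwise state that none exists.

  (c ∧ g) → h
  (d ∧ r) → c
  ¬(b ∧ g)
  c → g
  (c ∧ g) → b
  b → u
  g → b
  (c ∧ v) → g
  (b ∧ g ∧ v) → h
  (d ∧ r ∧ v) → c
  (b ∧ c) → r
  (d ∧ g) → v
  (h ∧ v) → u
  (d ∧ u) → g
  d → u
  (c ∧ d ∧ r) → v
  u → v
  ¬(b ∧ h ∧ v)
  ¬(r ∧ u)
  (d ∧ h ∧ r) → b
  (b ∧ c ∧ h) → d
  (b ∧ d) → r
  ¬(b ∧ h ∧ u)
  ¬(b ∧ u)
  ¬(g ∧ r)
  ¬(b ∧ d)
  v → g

r: True, h: False, g: False, b: False, v: False, d: False, c: False, u: False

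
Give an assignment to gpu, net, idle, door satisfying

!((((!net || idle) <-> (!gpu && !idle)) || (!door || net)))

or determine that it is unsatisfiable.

gpu = False; net = False; idle = True; door = True

  !((((!net || idle) <-> (!gpu && !idle)) || (!door || net))) = True
    ((!net || idle) <-> (!gpu && !idle)) || (!door || net) = False
      (!net || idle) <-> (!gpu && !idle) = False
        !net || idle = True
          !net = True
        !gpu && !idle = False
          !gpu = True
          !idle = False
      !door || net = False
        !door = False
The formula evaluates to True.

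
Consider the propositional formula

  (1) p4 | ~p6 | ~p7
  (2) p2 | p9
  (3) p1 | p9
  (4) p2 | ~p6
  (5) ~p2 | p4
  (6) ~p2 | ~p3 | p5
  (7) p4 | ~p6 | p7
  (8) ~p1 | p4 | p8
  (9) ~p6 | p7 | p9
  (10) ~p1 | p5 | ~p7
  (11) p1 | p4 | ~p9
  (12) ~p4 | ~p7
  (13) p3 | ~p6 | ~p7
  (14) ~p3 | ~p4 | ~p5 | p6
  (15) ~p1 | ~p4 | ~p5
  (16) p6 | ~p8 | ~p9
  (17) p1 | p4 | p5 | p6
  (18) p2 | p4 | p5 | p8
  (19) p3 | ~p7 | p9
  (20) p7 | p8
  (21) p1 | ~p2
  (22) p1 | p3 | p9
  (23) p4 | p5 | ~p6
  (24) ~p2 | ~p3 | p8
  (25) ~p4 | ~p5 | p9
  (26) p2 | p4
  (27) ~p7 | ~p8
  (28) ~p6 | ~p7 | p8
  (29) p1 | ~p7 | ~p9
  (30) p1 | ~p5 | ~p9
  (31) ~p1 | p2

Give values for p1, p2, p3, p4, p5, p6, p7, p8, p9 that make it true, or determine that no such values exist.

p1 = True; p2 = True; p3 = False; p4 = True; p5 = False; p6 = True; p7 = False; p8 = True; p9 = True

Set p1 = True.
  then (~p1 | p2) forces p2 = True.
  then (~p2 | p4) forces p4 = True.
  then (~p4 | ~p7) forces p7 = False.
  then (~p1 | ~p4 | ~p5) forces p5 = False.
  then (p7 | p8) forces p8 = True.
  then (~p2 | ~p3 | p5) forces p3 = False.
Set p6 = True.
  then (~p6 | p7 | p9) forces p9 = True.
All clauses satisfied.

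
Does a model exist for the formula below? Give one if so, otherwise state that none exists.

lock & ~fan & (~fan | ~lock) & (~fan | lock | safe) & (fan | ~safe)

lock=T, fan=F, safe=F

Unit clause (lock) forces lock = True.
Unit clause (~fan) forces fan = False.
In (fan | ~safe) only ~safe is left, so safe = False.
Check each clause:
  (lock): lock holds.
  (~fan): ~fan holds.
  (~fan | ~lock): ~fan holds.
  (~fan | lock | safe): ~fan holds.
  (fan | ~safe): ~safe holds.
All clauses satisfied.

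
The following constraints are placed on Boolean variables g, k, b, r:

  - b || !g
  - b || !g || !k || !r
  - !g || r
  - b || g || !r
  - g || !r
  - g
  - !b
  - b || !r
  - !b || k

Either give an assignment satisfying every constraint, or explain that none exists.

UNSATISFIABLE

Case g = True:
  (b || !g) forces b = True.
  Clause (!b) is falsified — contradiction.
Case g = False:
  Clause (g) is falsified — contradiction.
Both cases fail, so the formula is unsatisfiable.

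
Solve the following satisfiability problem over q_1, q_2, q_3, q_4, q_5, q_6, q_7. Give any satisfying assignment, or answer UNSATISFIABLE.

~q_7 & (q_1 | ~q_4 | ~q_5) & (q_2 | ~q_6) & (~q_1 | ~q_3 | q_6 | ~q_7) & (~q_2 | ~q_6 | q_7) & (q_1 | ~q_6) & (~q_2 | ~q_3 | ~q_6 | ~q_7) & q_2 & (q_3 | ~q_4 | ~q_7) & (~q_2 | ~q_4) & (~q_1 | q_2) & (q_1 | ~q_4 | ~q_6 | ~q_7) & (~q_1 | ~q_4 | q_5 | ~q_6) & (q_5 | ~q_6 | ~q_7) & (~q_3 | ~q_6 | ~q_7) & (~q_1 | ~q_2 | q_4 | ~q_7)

q_1 = True, q_2 = True, q_3 = True, q_4 = False, q_5 = False, q_6 = False, q_7 = False

Unit clause (~q_7) forces q_7 = False.
Unit clause (q_2) forces q_2 = True.
In (~q_2 | ~q_4) only ~q_4 is left, so q_4 = False.
In (~q_2 | ~q_6 | q_7) only ~q_6 is left, so q_6 = False.
Set q_1 = True.
Set q_3 = True.
Set q_5 = False.
All clauses satisfied.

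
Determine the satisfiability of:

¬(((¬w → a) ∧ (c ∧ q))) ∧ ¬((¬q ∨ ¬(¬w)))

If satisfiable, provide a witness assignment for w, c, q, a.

w = False, c = True, q = True, a = False

  ¬(((¬w → a) ∧ (c ∧ q))) = True
    (¬w → a) ∧ (c ∧ q) = False
      ¬w → a = False
        ¬w = True
      c ∧ q = True
  ¬((¬q ∨ ¬(¬w))) = True
    ¬q ∨ ¬(¬w) = False
      ¬q = False
      ¬(¬w) = False
        ¬w = True
Both conjuncts True, so the formula holds.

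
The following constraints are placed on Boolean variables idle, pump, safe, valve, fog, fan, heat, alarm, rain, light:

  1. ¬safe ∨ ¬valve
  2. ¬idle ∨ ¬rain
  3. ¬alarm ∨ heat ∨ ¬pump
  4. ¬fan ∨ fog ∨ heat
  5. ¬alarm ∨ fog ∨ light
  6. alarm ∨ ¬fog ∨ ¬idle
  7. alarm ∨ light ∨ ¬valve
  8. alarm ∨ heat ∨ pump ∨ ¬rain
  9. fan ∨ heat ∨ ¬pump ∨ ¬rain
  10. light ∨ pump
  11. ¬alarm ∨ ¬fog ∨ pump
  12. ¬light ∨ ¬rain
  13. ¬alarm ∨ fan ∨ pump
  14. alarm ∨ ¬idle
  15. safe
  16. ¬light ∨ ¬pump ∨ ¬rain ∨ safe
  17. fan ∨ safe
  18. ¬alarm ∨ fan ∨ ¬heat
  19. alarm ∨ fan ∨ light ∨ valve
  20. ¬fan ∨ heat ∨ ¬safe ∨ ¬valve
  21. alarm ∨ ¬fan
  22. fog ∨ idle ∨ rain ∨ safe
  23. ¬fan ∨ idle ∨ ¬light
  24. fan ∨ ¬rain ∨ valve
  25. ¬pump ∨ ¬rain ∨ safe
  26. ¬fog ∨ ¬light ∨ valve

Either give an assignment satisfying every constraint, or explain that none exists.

Unit clause (safe) forces safe = True.
In (¬safe ∨ ¬valve) only ¬valve is left, so valve = False.
Set idle = True.
  then (¬idle ∨ ¬rain) forces rain = False.
  then (alarm ∨ ¬idle) forces alarm = True.
Set pump = True.
  then (¬alarm ∨ heat ∨ ¬pump) forces heat = True.
  then (¬alarm ∨ fan ∨ ¬heat) forces fan = True.
Set fog = True.
  then (¬fog ∨ ¬light ∨ valve) forces light = False.
All clauses satisfied.

idle = True; pump = True; safe = True; valve = False; fog = True; fan = True; heat = True; alarm = True; rain = False; light = False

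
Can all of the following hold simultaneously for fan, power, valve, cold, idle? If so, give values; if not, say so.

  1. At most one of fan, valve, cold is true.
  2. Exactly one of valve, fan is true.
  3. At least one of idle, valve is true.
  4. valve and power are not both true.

fan: False; power: False; valve: True; cold: False; idle: False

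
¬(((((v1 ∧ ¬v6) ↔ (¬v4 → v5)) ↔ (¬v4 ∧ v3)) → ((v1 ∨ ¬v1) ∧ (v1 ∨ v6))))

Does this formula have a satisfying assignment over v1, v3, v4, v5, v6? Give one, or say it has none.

v1: False, v3: False, v4: True, v5: False, v6: False

  ¬(((((v1 ∧ ¬v6) ↔ (¬v4 → v5)) ↔ (¬v4 ∧ v3)) → ((v1 ∨ ¬v1) ∧ (v1 ∨ v6)))) = True
    (((v1 ∧ ¬v6) ↔ (¬v4 → v5)) ↔ (¬v4 ∧ v3)) → ((v1 ∨ ¬v1) ∧ (v1 ∨ v6)) = False
      ((v1 ∧ ¬v6) ↔ (¬v4 → v5)) ↔ (¬v4 ∧ v3) = True
        (v1 ∧ ¬v6) ↔ (¬v4 → v5) = False
          v1 ∧ ¬v6 = False
            ¬v6 = True
          ¬v4 → v5 = True
            ¬v4 = False
        ¬v4 ∧ v3 = False
          ¬v4 = False
      (v1 ∨ ¬v1) ∧ (v1 ∨ v6) = False
        v1 ∨ ¬v1 = True
          ¬v1 = True
        v1 ∨ v6 = False
The formula evaluates to True.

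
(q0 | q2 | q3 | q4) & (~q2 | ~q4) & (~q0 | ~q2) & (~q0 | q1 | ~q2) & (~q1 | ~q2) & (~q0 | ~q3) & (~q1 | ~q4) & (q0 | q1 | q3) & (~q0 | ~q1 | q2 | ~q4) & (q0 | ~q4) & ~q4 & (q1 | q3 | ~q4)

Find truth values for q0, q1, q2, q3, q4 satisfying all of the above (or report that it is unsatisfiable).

Unit clause (~q4) forces q4 = False.
Set q0 = True.
  then (~q0 | ~q2) forces q2 = False.
  then (~q0 | ~q3) forces q3 = False.
Set q1 = False.
All clauses satisfied.

q0 = True; q1 = False; q2 = False; q3 = False; q4 = False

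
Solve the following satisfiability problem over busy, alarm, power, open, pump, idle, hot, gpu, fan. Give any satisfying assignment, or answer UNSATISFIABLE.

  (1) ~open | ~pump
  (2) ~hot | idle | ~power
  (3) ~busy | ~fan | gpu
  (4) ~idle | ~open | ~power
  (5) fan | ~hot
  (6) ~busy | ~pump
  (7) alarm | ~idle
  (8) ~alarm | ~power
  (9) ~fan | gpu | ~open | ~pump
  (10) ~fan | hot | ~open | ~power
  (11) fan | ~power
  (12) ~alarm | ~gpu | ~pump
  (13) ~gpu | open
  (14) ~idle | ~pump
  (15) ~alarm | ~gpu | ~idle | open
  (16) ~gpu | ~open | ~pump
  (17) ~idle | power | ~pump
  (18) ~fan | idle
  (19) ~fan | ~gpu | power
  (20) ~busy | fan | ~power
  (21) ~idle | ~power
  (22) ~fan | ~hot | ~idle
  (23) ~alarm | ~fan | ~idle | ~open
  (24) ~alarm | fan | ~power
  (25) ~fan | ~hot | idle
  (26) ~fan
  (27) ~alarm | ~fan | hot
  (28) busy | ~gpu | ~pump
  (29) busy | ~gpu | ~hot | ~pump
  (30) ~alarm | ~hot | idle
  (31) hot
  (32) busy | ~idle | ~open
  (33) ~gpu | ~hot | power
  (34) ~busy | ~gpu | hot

Case hot = True:
  (fan | ~hot) forces fan = True.
  Clause (~fan) is falsified — contradiction.
Case hot = False:
  Clause (hot) is falsified — contradiction.
Both cases fail, so the formula is unsatisfiable.

Unsatisfiable — no assignment works.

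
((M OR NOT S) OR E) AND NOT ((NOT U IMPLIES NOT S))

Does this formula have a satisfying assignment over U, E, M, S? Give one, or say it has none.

U: False; E: True; M: True; S: True

  (M OR NOT S) OR E = True
    M OR NOT S = True
      NOT S = False
  NOT ((NOT U IMPLIES NOT S)) = True
    NOT U IMPLIES NOT S = False
      NOT U = True
      NOT S = False
Both conjuncts True, so the formula holds.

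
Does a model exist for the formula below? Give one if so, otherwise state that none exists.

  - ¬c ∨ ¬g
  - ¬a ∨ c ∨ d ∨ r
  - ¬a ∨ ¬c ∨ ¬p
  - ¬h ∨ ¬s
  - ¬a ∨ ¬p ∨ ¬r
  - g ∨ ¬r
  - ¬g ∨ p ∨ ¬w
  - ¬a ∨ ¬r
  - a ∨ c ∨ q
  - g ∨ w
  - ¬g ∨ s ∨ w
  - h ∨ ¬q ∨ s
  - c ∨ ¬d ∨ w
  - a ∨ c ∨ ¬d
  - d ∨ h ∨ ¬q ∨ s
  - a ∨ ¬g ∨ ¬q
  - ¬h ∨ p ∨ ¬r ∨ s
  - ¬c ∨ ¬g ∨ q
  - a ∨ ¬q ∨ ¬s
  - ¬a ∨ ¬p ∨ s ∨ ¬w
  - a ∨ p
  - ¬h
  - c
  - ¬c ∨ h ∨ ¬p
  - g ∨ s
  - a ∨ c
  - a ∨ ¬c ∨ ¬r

w = True, r = False, h = False, c = True, a = True, p = False, s = True, g = False, q = True, d = False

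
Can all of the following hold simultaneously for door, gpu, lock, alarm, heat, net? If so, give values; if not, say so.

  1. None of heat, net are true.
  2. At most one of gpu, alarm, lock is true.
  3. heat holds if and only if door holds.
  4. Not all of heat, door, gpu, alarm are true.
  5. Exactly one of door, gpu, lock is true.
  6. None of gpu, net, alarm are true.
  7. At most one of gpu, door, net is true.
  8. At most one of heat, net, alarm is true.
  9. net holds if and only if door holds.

door = False; gpu = False; lock = True; alarm = False; heat = False; net = False

  (1) {heat, net}: 0 true — none ✓
  (2) {gpu, alarm, lock}: 1 true — at most one ✓
  (3) heat=F, door=F — same ✓
  (4) {heat, door, gpu, alarm}: 0/4 true — not all ✓
  (5) {door, gpu, lock}: 1 true — exactly one ✓
  (6) {gpu, net, alarm}: 0 true — none ✓
  (7) {gpu, door, net}: 0 true — at most one ✓
  (8) {heat, net, alarm}: 0 true — at most one ✓
  (9) net=F, door=F — same ✓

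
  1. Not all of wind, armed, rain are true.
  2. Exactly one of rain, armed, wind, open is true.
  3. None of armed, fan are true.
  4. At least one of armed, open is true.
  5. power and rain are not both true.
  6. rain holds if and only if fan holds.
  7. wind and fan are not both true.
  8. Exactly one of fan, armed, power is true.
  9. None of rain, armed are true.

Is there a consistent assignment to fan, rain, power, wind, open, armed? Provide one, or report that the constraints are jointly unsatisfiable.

fan: False, rain: False, power: True, wind: False, open: True, armed: False

  (1) {wind, armed, rain}: 0/3 true — not all ✓
  (2) {rain, armed, wind, open}: 1 true — exactly one ✓
  (3) {armed, fan}: 0 true — none ✓
  (4) {armed, open}: 1 true — at least one ✓
  (5) power=T, rain=F — not both ✓
  (6) rain=F, fan=F — same ✓
  (7) wind=F, fan=F — not both ✓
  (8) {fan, armed, power}: 1 true — exactly one ✓
  (9) {rain, armed}: 0 true — none ✓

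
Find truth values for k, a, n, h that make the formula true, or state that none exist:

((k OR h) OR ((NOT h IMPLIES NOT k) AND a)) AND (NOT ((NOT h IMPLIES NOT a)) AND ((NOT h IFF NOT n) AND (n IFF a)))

UNSATISFIABLE

Case h = True: the conjunct NOT ((NOT h IMPLIES NOT a)) becomes NOT ((False IMPLIES NOT a)) = False.
Case h = False: the formula simplifies to (k OR (NOT k AND a)) AND (NOT (NOT a) AND (NOT n AND (n IFF a))).
  a = True: simplifies to (k OR NOT k) AND (NOT n AND n).
    n = True: the conjunct NOT n is False.
    n = False: the conjunct n is False.
  a = False: the conjunct NOT (NOT a) becomes NOT (NOT False) = False.
Both cases fail — unsatisfiable.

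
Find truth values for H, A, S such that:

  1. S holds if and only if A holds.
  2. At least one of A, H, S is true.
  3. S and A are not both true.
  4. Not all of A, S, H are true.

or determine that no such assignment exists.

H: True, A: False, S: False

  (1) S=F, A=F — same ✓
  (2) {A, H, S}: 1 true — at least one ✓
  (3) S=F, A=F — not both ✓
  (4) {A, S, H}: 1/3 true — not all ✓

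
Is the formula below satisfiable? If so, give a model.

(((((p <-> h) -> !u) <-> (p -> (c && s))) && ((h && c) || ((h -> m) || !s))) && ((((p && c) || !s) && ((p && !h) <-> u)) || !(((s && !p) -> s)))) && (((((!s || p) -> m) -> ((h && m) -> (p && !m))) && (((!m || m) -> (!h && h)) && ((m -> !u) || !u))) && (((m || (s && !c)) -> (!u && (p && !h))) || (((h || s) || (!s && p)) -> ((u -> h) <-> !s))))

Unsatisfiable

The conjunct (!m || m) -> (!h && h) is unsatisfiable on its own:
  h=F, m=F: evaluates to False.
  h=F, m=T: evaluates to False.
  h=T, m=F: evaluates to False.
  h=T, m=T: evaluates to False.
So the whole conjunction is unsatisfiable.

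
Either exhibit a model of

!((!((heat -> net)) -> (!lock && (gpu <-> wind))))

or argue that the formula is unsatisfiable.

lock=T, heat=T, wind=T, net=F, gpu=T

  !((!((heat -> net)) -> (!lock && (gpu <-> wind)))) = True
    !((heat -> net)) -> (!lock && (gpu <-> wind)) = False
      !((heat -> net)) = True
        heat -> net = False
      !lock && (gpu <-> wind) = False
        !lock = False
        gpu <-> wind = True
The formula evaluates to True.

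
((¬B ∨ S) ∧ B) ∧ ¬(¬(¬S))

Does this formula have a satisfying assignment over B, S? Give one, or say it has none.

Unsatisfiable — no assignment works.

Case S = True: the conjunct ¬(¬(¬S)) becomes ¬(¬False) = False.
Case S = False: the formula simplifies to ¬B ∧ B.
  B = True: the conjunct ¬B is False.
  B = False: the conjunct B is False.
Both cases fail — unsatisfiable.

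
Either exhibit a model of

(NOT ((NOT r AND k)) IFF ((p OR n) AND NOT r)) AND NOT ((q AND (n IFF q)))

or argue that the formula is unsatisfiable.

n: False, r: False, p: False, q: True, k: True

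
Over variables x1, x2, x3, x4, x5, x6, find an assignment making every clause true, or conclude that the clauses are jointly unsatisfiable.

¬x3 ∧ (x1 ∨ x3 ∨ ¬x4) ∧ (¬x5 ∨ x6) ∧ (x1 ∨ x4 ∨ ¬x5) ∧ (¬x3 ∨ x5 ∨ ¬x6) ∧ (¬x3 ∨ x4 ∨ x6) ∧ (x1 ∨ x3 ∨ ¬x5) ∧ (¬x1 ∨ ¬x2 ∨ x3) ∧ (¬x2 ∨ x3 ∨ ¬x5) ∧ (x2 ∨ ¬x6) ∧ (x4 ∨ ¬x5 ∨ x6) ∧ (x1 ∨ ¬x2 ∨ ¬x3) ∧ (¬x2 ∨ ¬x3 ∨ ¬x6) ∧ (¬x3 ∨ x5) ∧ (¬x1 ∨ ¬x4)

Unit clause (¬x3) forces x3 = False.
Set x1 = True.
  then (¬x1 ∨ ¬x2 ∨ x3) forces x2 = False.
  then (x2 ∨ ¬x6) forces x6 = False.
  then (¬x1 ∨ ¬x4) forces x4 = False.
  then (¬x5 ∨ x6) forces x5 = False.
All clauses satisfied.

x1 = True, x2 = False, x3 = False, x4 = False, x5 = False, x6 = False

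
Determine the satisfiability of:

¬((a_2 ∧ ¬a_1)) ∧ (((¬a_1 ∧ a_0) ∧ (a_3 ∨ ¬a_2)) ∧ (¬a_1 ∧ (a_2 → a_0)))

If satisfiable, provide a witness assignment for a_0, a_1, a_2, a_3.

a_0 = True, a_1 = False, a_2 = False, a_3 = True

  ¬((a_2 ∧ ¬a_1)) = True
    a_2 ∧ ¬a_1 = False
      ¬a_1 = True
  ((¬a_1 ∧ a_0) ∧ (a_3 ∨ ¬a_2)) ∧ (¬a_1 ∧ (a_2 → a_0)) = True
    (¬a_1 ∧ a_0) ∧ (a_3 ∨ ¬a_2) = True
      ¬a_1 ∧ a_0 = True
        ¬a_1 = True
      a_3 ∨ ¬a_2 = True
        ¬a_2 = True
    ¬a_1 ∧ (a_2 → a_0) = True
      ¬a_1 = True
      a_2 → a_0 = True
Both conjuncts True, so the formula holds.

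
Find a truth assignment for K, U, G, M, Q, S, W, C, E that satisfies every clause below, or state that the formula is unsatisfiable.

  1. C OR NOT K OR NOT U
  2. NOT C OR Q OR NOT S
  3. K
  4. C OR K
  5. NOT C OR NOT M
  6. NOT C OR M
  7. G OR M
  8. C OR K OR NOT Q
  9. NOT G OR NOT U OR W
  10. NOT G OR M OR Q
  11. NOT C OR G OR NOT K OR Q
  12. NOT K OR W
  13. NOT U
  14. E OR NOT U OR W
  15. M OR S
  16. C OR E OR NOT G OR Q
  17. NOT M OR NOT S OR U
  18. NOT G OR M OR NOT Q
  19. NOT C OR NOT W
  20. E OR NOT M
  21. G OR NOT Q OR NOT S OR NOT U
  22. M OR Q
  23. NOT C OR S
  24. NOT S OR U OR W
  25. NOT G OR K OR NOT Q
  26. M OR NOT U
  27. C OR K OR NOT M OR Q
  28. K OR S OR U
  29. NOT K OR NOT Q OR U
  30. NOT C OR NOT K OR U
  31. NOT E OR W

K = True; U = False; G = True; M = True; Q = False; S = False; W = True; C = False; E = True

Unit clause (K) forces K = True.
In (NOT K OR W) only W is left, so W = True.
Unit clause (NOT U) forces U = False.
In (NOT C OR NOT W) only NOT C is left, so C = False.
In (NOT K OR NOT Q OR U) only NOT Q is left, so Q = False.
In (M OR Q) only M is left, so M = True.
In (NOT M OR NOT S OR U) only NOT S is left, so S = False.
In (E OR NOT M) only E is left, so E = True.
Set G = True.
All clauses satisfied.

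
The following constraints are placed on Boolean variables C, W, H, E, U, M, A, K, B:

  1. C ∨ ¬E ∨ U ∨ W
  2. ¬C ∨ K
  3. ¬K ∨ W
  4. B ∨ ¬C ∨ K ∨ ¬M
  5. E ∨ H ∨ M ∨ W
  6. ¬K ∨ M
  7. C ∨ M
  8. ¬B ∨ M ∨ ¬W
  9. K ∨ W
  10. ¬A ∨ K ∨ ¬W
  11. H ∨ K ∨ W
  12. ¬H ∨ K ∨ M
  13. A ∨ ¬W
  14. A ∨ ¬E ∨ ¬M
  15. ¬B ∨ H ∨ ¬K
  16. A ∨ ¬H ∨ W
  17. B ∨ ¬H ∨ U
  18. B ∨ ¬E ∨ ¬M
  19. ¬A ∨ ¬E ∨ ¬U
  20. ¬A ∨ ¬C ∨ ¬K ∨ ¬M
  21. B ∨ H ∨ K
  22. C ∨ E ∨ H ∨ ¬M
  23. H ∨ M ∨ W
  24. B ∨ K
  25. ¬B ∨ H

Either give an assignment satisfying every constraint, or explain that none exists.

Try C = True:
  (¬C ∨ K) forces K = True.
  (¬K ∨ W) forces W = True.
  (¬K ∨ M) forces M = True.
  (A ∨ ¬W) forces A = True.
  clause (¬A ∨ ¬C ∨ ¬K ∨ ¬M) is falsified — backtrack.
So C = False.
  then (C ∨ M) forces M = True.
Try W = False:
  (¬K ∨ W) forces K = False.
  clause (K ∨ W) is falsified — backtrack.
So W = True.
  then (A ∨ ¬W) forces A = True.
  then (¬A ∨ K ∨ ¬W) forces K = True.
Set H = True.
Set E = True.
  then (B ∨ ¬E ∨ ¬M) forces B = True.
  then (¬A ∨ ¬E ∨ ¬U) forces U = False.
All clauses satisfied.

C: False, W: True, H: True, E: True, U: False, M: True, A: True, K: True, B: True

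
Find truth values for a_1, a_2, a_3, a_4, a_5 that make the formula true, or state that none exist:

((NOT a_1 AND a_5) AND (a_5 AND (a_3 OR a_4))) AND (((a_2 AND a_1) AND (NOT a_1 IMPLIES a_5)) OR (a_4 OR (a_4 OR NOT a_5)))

a_1 = False, a_2 = False, a_3 = True, a_4 = True, a_5 = True

  (NOT a_1 AND a_5) AND (a_5 AND (a_3 OR a_4)) = True
    NOT a_1 AND a_5 = True
      NOT a_1 = True
    a_5 AND (a_3 OR a_4) = True
      a_3 OR a_4 = True
  ((a_2 AND a_1) AND (NOT a_1 IMPLIES a_5)) OR (a_4 OR (a_4 OR NOT a_5)) = True
    (a_2 AND a_1) AND (NOT a_1 IMPLIES a_5) = False
      a_2 AND a_1 = False
      NOT a_1 IMPLIES a_5 = True
        NOT a_1 = True
    a_4 OR (a_4 OR NOT a_5) = True
      a_4 OR NOT a_5 = True
        NOT a_5 = False
Both conjuncts True, so the formula holds.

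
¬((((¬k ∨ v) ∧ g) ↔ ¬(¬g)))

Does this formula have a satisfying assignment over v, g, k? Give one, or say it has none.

v=F, g=T, k=T

  ¬((((¬k ∨ v) ∧ g) ↔ ¬(¬g))) = True
    ((¬k ∨ v) ∧ g) ↔ ¬(¬g) = False
      (¬k ∨ v) ∧ g = False
        ¬k ∨ v = False
          ¬k = False
      ¬(¬g) = True
        ¬g = False
The formula evaluates to True.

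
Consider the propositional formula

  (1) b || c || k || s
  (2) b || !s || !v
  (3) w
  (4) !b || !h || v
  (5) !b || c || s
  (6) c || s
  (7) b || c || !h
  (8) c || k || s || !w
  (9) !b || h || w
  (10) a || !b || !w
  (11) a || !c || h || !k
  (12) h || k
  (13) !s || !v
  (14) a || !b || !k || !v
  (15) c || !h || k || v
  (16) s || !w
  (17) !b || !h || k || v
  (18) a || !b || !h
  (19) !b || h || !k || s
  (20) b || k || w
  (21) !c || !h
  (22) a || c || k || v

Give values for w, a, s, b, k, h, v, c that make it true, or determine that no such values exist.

Unit clause (w) forces w = True.
In (s || !w) only s is left, so s = True.
In (!s || !v) only !v is left, so v = False.
Set a = True.
Set b = True.
  then (!b || !h || v) forces h = False.
  then (h || k) forces k = True.
Set c = False.
All clauses satisfied.

w=T; a=T; s=T; b=T; k=T; h=F; v=F; c=F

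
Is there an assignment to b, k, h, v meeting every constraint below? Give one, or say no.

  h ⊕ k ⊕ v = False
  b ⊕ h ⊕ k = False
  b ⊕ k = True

b = True, k = False, h = True, v = True

h ⊕ k ⊕ v = T ⊕ F ⊕ T = False ✓
b ⊕ h ⊕ k = T ⊕ T ⊕ F = False ✓
b ⊕ k = T ⊕ F = True ✓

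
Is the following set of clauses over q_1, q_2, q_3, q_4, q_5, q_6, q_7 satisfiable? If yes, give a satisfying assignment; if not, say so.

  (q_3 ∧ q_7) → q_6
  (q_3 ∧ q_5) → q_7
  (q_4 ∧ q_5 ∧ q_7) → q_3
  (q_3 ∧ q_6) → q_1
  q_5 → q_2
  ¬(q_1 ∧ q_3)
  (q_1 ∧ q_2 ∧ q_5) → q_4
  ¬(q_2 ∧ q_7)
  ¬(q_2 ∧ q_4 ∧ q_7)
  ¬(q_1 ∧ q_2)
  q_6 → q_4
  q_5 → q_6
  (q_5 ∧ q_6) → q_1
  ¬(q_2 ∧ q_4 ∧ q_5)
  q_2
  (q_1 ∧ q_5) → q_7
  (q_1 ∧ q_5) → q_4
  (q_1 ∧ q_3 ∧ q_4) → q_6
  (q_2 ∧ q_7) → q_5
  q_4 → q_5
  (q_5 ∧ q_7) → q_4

q_1: False, q_2: True, q_3: True, q_4: False, q_5: False, q_6: False, q_7: False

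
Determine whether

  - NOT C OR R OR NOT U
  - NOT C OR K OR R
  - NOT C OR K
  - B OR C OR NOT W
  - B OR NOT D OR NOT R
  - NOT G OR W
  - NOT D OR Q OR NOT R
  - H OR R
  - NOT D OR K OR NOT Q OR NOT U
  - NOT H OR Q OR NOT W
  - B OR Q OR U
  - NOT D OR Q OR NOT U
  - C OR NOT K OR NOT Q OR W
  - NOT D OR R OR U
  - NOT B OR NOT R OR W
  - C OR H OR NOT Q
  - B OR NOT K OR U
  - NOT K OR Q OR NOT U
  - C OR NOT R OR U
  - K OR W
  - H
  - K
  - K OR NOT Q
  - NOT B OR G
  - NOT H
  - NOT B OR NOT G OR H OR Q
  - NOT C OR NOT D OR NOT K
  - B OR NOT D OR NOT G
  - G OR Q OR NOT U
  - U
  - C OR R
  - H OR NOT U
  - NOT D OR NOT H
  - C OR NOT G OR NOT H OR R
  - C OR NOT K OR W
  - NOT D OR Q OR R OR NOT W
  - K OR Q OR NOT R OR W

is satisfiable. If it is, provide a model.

No satisfying assignment exists.

Case H = True:
  Clause (NOT H) is falsified — contradiction.
Case H = False:
  Clause (H) is falsified — contradiction.
Both cases fail, so the formula is unsatisfiable.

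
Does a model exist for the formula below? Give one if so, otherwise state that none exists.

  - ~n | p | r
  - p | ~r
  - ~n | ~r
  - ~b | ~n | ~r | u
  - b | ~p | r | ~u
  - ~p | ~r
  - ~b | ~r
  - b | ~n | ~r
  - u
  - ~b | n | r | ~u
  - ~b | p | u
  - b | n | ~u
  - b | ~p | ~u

r: False, n: True, u: True, p: True, b: True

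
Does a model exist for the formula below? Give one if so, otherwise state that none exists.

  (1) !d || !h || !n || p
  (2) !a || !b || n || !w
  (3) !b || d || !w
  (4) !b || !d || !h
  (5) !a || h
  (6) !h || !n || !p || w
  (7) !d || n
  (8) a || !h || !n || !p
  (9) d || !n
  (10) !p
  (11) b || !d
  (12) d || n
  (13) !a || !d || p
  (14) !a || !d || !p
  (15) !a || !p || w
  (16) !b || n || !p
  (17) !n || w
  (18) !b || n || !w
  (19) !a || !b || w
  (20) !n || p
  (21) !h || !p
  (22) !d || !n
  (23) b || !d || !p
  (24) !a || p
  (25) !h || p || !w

UNSATISFIABLE

Case p = True:
  Clause (!p) is falsified — contradiction.
Case p = False:
  (!n || p) forces n = False.
  (!d || n) forces d = False.
  Clause (d || n) is falsified — contradiction.
Both cases fail, so the formula is unsatisfiable.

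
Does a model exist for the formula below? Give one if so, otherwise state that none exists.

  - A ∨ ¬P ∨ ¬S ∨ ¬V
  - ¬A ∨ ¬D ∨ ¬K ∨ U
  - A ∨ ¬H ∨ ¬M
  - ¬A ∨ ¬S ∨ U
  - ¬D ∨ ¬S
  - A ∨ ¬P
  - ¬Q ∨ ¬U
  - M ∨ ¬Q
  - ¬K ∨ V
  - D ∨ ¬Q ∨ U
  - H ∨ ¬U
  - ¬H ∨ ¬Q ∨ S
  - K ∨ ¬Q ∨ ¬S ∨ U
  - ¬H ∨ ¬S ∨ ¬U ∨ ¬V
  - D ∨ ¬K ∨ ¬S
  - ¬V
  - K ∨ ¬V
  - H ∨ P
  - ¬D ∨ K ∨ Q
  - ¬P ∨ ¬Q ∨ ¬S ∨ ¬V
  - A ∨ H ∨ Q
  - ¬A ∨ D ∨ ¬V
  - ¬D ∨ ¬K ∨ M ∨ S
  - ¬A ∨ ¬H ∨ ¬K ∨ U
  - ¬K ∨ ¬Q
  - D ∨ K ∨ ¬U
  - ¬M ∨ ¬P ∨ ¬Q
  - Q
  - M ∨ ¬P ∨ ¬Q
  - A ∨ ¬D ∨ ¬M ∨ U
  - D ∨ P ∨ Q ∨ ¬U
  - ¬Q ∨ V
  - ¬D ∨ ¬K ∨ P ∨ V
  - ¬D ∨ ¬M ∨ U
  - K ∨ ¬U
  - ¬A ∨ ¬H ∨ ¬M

UNSATISFIABLE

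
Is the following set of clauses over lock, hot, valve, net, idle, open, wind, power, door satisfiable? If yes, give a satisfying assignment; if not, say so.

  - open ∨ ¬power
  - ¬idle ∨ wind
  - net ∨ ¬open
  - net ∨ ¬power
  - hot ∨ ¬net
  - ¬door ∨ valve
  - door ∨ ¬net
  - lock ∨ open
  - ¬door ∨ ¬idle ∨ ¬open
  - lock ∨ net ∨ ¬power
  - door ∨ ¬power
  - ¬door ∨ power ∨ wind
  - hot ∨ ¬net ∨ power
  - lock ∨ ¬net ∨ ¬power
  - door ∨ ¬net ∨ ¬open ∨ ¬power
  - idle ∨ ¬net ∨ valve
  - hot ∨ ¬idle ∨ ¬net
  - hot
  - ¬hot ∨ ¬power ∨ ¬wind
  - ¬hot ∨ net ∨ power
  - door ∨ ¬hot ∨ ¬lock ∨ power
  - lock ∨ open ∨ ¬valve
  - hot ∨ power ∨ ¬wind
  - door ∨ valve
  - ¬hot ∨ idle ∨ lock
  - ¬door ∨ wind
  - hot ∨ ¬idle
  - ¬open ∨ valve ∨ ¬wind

lock=T, hot=T, valve=T, net=T, idle=F, open=T, wind=T, power=F, door=T

Unit clause (hot) forces hot = True.
Set lock = True.
Try valve = False:
  (¬door ∨ valve) forces door = False.
  clause (door ∨ valve) is falsified — backtrack.
So valve = True.
Set net = True.
  then (door ∨ ¬net) forces door = True.
  then (¬door ∨ wind) forces wind = True.
  then (¬hot ∨ ¬power ∨ ¬wind) forces power = False.
Set idle = False.
Set open = True.
All clauses satisfied.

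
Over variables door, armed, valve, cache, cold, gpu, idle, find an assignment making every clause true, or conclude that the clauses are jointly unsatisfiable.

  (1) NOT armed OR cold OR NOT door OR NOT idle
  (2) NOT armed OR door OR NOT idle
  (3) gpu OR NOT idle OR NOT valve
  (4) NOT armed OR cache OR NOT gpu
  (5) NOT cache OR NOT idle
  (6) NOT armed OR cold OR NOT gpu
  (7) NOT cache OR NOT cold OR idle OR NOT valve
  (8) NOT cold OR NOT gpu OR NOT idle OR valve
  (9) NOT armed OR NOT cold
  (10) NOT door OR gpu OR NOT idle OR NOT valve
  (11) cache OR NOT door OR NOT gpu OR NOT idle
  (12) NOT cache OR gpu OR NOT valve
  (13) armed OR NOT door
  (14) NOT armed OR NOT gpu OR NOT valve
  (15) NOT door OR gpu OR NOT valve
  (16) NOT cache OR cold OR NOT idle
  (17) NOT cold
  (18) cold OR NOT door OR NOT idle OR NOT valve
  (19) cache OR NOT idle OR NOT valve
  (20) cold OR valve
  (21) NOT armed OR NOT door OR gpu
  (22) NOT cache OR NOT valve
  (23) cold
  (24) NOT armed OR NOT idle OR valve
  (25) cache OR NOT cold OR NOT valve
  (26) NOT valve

Case cold = True:
  Clause (NOT cold) is falsified — contradiction.
Case cold = False:
  Clause (cold) is falsified — contradiction.
Both cases fail, so the formula is unsatisfiable.

Unsatisfiable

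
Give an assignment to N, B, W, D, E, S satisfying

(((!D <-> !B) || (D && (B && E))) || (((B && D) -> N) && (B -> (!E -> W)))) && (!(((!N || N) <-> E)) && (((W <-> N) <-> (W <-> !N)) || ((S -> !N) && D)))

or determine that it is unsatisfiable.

N: False; B: True; W: False; D: True; E: False; S: False

  ((!D <-> !B) || (D && (B && E))) || (((B && D) -> N) && (B -> (!E -> W))) = True
    (!D <-> !B) || (D && (B && E)) = True
      !D <-> !B = True
        !D = False
        !B = False
      D && (B && E) = False
        B && E = False
    ((B && D) -> N) && (B -> (!E -> W)) = False
      (B && D) -> N = False
        B && D = True
      B -> (!E -> W) = False
        !E -> W = False
          !E = True
  !(((!N || N) <-> E)) && (((W <-> N) <-> (W <-> !N)) || ((S -> !N) && D)) = True
    !(((!N || N) <-> E)) = True
      (!N || N) <-> E = False
        !N || N = True
          !N = True
    ((W <-> N) <-> (W <-> !N)) || ((S -> !N) && D) = True
      (W <-> N) <-> (W <-> !N) = False
        W <-> N = True
        W <-> !N = False
          !N = True
      (S -> !N) && D = True
        S -> !N = True
          !N = True
Both conjuncts True, so the formula holds.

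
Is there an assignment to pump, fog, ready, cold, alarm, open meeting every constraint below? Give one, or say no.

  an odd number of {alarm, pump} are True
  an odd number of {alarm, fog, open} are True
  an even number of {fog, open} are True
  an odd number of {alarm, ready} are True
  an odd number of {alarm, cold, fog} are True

pump = False, fog = False, ready = False, cold = False, alarm = True, open = False

{alarm, pump}: 1 true → odd ✓
{alarm, fog, open}: 1 true → odd ✓
{fog, open}: 0 true → even ✓
{alarm, ready}: 1 true → odd ✓
{alarm, cold, fog}: 1 true → odd ✓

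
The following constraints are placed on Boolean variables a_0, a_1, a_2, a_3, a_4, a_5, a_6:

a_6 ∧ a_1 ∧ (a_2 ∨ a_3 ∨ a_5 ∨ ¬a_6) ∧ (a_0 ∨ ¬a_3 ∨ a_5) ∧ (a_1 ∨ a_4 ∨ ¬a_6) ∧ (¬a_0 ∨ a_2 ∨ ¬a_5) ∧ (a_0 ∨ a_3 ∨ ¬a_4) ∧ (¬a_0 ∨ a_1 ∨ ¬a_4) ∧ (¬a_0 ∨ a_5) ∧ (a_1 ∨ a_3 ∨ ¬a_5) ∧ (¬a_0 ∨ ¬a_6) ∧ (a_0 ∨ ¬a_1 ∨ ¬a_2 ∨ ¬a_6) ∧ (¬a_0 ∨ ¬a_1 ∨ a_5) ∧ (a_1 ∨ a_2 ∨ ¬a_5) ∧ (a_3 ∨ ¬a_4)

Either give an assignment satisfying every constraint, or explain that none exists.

a_0 = False, a_1 = True, a_2 = False, a_3 = False, a_4 = False, a_5 = True, a_6 = True

Unit clause (a_6) forces a_6 = True.
Unit clause (a_1) forces a_1 = True.
In (¬a_0 ∨ ¬a_6) only ¬a_0 is left, so a_0 = False.
In (a_0 ∨ ¬a_1 ∨ ¬a_2 ∨ ¬a_6) only ¬a_2 is left, so a_2 = False.
Set a_3 = False.
  then (a_2 ∨ a_3 ∨ a_5 ∨ ¬a_6) forces a_5 = True.
  then (a_0 ∨ a_3 ∨ ¬a_4) forces a_4 = False.
All clauses satisfied.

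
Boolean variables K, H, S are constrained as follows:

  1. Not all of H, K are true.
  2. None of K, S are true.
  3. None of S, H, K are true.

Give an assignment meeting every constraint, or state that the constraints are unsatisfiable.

K: False, H: False, S: False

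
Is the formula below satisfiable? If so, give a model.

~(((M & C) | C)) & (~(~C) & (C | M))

Case C = True: the conjunct ~(((M & C) | C)) becomes ~((M | True)) = False.
Case C = False: the conjunct ~(~C) becomes ~(~False) = False.
Both cases fail — unsatisfiable.

UNSATISFIABLE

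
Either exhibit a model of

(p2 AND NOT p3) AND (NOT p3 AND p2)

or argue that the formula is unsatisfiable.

p2: True; p3: False

  p2 AND NOT p3 = True
    NOT p3 = True
  NOT p3 AND p2 = True
    NOT p3 = True
Both conjuncts True, so the formula holds.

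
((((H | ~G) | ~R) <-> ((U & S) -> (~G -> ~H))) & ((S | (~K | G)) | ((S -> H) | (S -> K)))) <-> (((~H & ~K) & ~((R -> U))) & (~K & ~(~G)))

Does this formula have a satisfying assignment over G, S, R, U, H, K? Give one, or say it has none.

G = False, S = True, R = True, U = True, H = True, K = True

  ((((H | ~G) | ~R) <-> ((U & S) -> (~G -> ~H))) & ((S | (~K | G)) | ((S -> H) | (S -> K)))) <-> (((~H & ~K) & ~((R -> U))) & (~K & ~(~G))) = True
    (((H | ~G) | ~R) <-> ((U & S) -> (~G -> ~H))) & ((S | (~K | G)) | ((S -> H) | (S -> K))) = False
      ((H | ~G) | ~R) <-> ((U & S) -> (~G -> ~H)) = False
        (H | ~G) | ~R = True
          H | ~G = True
            ~G = True
          ~R = False
        (U & S) -> (~G -> ~H) = False
          U & S = True
          ~G -> ~H = False
            ~G = True
            ~H = False
      (S | (~K | G)) | ((S -> H) | (S -> K)) = True
        S | (~K | G) = True
          ~K | G = False
            ~K = False
        (S -> H) | (S -> K) = True
          S -> H = True
          S -> K = True
    ((~H & ~K) & ~((R -> U))) & (~K & ~(~G)) = False
      (~H & ~K) & ~((R -> U)) = False
        ~H & ~K = False
          ~H = False
          ~K = False
        ~((R -> U)) = False
          R -> U = True
      ~K & ~(~G) = False
        ~K = False
        ~(~G) = False
          ~G = True
The formula evaluates to True.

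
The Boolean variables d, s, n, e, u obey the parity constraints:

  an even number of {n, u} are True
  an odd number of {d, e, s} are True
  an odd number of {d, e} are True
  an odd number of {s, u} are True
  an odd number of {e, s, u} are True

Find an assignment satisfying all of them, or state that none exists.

d = True, s = False, n = True, e = False, u = True

{n, u}: 2 true → even ✓
{d, e, s}: 1 true → odd ✓
{d, e}: 1 true → odd ✓
{s, u}: 1 true → odd ✓
{e, s, u}: 1 true → odd ✓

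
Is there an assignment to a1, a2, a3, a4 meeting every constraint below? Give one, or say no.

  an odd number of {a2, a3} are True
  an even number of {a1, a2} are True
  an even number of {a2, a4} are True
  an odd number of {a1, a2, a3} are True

a1 = False; a2 = False; a3 = True; a4 = False

{a2, a3}: 1 true → odd ✓
{a1, a2}: 0 true → even ✓
{a2, a4}: 0 true → even ✓
{a1, a2, a3}: 1 true → odd ✓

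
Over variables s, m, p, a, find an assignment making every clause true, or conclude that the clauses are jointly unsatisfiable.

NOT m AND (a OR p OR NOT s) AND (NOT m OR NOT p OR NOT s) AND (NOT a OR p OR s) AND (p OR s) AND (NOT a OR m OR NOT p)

Unit clause (NOT m) forces m = False.
Set s = True.
Set p = True.
  then (NOT a OR m OR NOT p) forces a = False.
Check each clause:
  (NOT m): NOT m holds.
  (a OR p OR NOT s): p holds.
  (NOT m OR NOT p OR NOT s): NOT m holds.
  (NOT a OR p OR s): NOT a holds.
  (p OR s): p holds.
  (NOT a OR m OR NOT p): NOT a holds.
All clauses satisfied.

s=T, m=F, p=T, a=F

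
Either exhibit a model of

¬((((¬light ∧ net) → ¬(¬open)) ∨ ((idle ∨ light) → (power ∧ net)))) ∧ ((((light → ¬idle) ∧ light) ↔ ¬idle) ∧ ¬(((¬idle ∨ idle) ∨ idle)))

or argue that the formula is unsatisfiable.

UNSATISFIABLE

The conjunct ¬(((¬idle ∨ idle) ∨ idle)) is unsatisfiable on its own:
  idle=F: evaluates to False.
  idle=T: evaluates to False.
So the whole conjunction is unsatisfiable.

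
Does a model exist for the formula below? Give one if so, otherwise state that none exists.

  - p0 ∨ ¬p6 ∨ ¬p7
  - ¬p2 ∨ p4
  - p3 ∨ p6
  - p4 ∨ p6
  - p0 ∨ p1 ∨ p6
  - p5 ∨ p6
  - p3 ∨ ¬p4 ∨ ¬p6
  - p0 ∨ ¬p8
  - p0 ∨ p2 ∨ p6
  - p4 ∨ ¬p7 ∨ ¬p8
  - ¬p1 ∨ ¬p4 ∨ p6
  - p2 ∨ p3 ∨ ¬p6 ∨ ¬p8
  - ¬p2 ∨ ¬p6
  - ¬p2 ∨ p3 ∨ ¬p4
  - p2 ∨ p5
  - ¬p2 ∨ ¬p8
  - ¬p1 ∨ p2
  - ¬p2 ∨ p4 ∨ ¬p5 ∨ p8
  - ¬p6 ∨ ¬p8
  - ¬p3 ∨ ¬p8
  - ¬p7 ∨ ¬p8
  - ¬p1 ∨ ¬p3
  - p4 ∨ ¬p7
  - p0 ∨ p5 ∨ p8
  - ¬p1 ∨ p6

p0: False, p1: False, p2: False, p3: True, p4: False, p5: True, p6: True, p7: False, p8: False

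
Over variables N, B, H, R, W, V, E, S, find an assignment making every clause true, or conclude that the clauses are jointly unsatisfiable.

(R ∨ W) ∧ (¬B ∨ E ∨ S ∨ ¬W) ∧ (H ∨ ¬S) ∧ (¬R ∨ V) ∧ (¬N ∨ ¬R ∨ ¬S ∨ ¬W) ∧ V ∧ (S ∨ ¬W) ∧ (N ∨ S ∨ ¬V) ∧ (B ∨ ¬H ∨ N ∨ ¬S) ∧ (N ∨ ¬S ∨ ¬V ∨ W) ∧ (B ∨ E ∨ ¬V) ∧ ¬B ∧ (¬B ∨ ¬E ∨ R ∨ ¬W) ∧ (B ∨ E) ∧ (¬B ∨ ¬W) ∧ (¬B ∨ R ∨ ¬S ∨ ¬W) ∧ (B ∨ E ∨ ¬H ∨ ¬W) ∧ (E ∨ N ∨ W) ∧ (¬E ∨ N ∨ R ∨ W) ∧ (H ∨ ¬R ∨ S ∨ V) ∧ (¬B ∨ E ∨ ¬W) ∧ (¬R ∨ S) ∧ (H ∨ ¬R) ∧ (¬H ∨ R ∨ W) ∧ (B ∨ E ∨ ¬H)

N=T, B=F, H=T, R=F, W=T, V=T, E=T, S=T

Unit clause (V) forces V = True.
Unit clause (¬B) forces B = False.
In (B ∨ E) only E is left, so E = True.
Set N = True.
Try H = False:
  (H ∨ ¬S) forces S = False.
  (S ∨ ¬W) forces W = False.
  (R ∨ W) forces R = True.
  clause (¬R ∨ S) is falsified — backtrack.
So H = True.
Set R = False.
  then (R ∨ W) forces W = True.
  then (S ∨ ¬W) forces S = True.
All clauses satisfied.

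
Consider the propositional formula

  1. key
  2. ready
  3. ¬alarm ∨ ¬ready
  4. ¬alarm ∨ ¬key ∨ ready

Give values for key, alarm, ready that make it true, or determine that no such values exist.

Unit clause (key) forces key = True.
Unit clause (ready) forces ready = True.
In (¬alarm ∨ ¬ready) only ¬alarm is left, so alarm = False.
Check each clause:
  (key): key holds.
  (ready): ready holds.
  (¬alarm ∨ ¬ready): ¬alarm holds.
  (¬alarm ∨ ¬key ∨ ready): ¬alarm holds.
All clauses satisfied.

key = True, alarm = False, ready = True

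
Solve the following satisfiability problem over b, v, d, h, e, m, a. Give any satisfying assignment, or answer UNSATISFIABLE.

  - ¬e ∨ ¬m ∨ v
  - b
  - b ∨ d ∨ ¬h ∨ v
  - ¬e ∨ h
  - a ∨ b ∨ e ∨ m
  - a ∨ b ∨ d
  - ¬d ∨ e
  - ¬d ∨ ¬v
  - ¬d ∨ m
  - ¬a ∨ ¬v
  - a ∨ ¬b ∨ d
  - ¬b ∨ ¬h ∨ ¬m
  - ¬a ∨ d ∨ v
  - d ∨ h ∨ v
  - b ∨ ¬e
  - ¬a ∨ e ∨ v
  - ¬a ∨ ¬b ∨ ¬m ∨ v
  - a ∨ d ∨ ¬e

Case d = True:
  (b) forces b = True.
  (¬d ∨ e) forces e = True.
  (¬e ∨ h) forces h = True.
  (¬d ∨ ¬v) forces v = False.
  (¬e ∨ ¬m ∨ v) forces m = False.
  Clause (¬d ∨ m) is falsified — contradiction.
Case d = False:
  (b) forces b = True.
  (a ∨ ¬b ∨ d) forces a = True.
  (¬a ∨ ¬v) forces v = False.
  Clause (¬a ∨ d ∨ v) is falsified — contradiction.
Both cases fail, so the formula is unsatisfiable.

No satisfying assignment exists.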